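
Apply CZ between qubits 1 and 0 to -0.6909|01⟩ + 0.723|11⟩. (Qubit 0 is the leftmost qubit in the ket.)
-0.6909|01⟩ - 0.723|11⟩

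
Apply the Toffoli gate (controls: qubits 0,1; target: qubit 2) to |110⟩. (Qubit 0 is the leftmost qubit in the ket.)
|111⟩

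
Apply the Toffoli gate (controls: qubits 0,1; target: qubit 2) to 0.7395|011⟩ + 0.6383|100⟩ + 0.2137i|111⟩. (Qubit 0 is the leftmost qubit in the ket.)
0.7395|011⟩ + 0.6383|100⟩ + 0.2137i|110⟩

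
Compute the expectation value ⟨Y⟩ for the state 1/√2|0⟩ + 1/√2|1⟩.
0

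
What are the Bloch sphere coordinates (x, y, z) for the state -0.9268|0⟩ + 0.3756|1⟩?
(-0.6962, 0, 0.7179)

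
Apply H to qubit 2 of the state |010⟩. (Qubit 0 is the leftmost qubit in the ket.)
1/√2|010⟩ + 1/√2|011⟩

H on qubit 2 mixes each pair of kets that differ only in qubit 2: amplitudes (a, b) of (|…0…⟩, |…1…⟩) become ((a + b)/√2, (a − b)/√2). Kets absent from the input have amplitude 0.
(|010⟩, |011⟩): (a, b) = (1, 0) → (1/√2, 1/√2)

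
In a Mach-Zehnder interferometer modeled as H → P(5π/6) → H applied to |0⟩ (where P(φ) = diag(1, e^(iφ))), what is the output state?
(0.06699 + 0.25i)|0⟩ + (0.933 - 0.25i)|1⟩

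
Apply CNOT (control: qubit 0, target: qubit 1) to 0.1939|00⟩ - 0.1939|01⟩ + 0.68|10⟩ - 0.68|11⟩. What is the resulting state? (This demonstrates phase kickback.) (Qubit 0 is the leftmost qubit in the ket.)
0.1939|00⟩ - 0.1939|01⟩ - 0.68|10⟩ + 0.68|11⟩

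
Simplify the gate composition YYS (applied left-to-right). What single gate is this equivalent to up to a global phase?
S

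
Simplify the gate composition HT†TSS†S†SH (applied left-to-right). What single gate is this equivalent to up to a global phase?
I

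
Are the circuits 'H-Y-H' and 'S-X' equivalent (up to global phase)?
No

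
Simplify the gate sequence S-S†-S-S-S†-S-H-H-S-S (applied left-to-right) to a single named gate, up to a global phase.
I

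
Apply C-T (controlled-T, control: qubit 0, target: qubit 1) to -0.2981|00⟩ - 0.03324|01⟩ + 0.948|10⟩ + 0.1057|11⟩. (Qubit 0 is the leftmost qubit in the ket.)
-0.2981|00⟩ - 0.03324|01⟩ + 0.948|10⟩ + (0.07474 + 0.07474i)|11⟩

C-T leaves the control-|0⟩ kets |00⟩, |01⟩ unchanged and applies T to qubit 1 on the control-|1⟩ pair (|10⟩, |11⟩).
T = [[1, 0], [0, (1/√2 + (1/√2)i)]].
With a = amp(|10⟩) = 0.948 and b = amp(|11⟩) = 0.1057:
new amp(|10⟩) = (1)·a = 0.948
new amp(|11⟩) = (1/√2 + (1/√2)i)·b = (0.07474 + 0.07474i)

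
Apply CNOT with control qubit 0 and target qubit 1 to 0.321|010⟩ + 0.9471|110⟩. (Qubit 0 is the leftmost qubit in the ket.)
0.321|010⟩ + 0.9471|100⟩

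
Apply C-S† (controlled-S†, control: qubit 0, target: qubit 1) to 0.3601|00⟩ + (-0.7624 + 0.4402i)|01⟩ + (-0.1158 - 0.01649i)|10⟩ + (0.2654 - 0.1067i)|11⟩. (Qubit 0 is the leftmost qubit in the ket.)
0.3601|00⟩ + (-0.7624 + 0.4402i)|01⟩ + (-0.1158 - 0.01649i)|10⟩ + (-0.1067 - 0.2654i)|11⟩

C-S† leaves the control-|0⟩ kets |00⟩, |01⟩ unchanged and applies S† to qubit 1 on the control-|1⟩ pair (|10⟩, |11⟩).
S† = [[1, 0], [0, -i]].
With a = amp(|10⟩) = (-0.1158 - 0.01649i) and b = amp(|11⟩) = (0.2654 - 0.1067i):
new amp(|10⟩) = (1)·a = (-0.1158 - 0.01649i)
new amp(|11⟩) = (-i)·b = (-0.1067 - 0.2654i)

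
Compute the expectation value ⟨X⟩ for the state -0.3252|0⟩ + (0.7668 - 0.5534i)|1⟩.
-0.4987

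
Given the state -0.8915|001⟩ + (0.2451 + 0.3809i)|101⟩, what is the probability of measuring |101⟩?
0.2052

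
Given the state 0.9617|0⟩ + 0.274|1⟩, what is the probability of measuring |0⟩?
0.9249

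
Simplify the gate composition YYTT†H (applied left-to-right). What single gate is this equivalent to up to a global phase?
H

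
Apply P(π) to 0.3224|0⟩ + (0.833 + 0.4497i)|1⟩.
0.3224|0⟩ + (-0.833 - 0.4497i)|1⟩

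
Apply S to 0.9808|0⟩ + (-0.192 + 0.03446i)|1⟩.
0.9808|0⟩ + (-0.03446 - 0.192i)|1⟩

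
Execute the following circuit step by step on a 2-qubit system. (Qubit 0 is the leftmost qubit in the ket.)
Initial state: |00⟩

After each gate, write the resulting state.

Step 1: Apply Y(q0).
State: i|10⟩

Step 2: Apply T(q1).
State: i|10⟩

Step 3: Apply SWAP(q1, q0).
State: i|01⟩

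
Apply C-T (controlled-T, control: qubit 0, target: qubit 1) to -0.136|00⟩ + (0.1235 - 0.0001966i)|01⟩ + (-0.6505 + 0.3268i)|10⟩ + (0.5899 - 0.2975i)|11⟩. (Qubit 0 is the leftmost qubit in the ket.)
-0.136|00⟩ + (0.1235 - 0.0001966i)|01⟩ + (-0.6505 + 0.3268i)|10⟩ + (0.6275 + 0.2068i)|11⟩

C-T leaves the control-|0⟩ kets |00⟩, |01⟩ unchanged and applies T to qubit 1 on the control-|1⟩ pair (|10⟩, |11⟩).
T = [[1, 0], [0, (1/√2 + (1/√2)i)]].
With a = amp(|10⟩) = (-0.6505 + 0.3268i) and b = amp(|11⟩) = (0.5899 - 0.2975i):
new amp(|10⟩) = (1)·a = (-0.6505 + 0.3268i)
new amp(|11⟩) = (1/√2 + (1/√2)i)·b = (0.6275 + 0.2068i)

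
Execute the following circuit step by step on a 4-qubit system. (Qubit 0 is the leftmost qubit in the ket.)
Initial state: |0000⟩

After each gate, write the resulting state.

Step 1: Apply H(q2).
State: 1/√2|0000⟩ + 1/√2|0010⟩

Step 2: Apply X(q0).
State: 1/√2|1000⟩ + 1/√2|1010⟩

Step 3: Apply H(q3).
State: 1/2|1000⟩ + 1/2|1001⟩ + 1/2|1010⟩ + 1/2|1011⟩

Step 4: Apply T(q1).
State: 1/2|1000⟩ + 1/2|1001⟩ + 1/2|1010⟩ + 1/2|1011⟩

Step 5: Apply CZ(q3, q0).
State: 1/2|1000⟩ - 1/2|1001⟩ + 1/2|1010⟩ - 1/2|1011⟩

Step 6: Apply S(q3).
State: 1/2|1000⟩ - (1/2)i|1001⟩ + 1/2|1010⟩ - (1/2)i|1011⟩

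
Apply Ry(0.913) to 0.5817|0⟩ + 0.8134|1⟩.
0.1636|0⟩ + 0.9865|1⟩

Ry(0.913) = [[cos(θ/2), −sin(θ/2)], [sin(θ/2), cos(θ/2)]]; θ = 0.913, cos(θ/2) ≈ 0.897601, sin(θ/2) ≈ 0.440809.
With a = amp(|0⟩) = 0.5817 and b = amp(|1⟩) = 0.8134:
new amp(|0⟩) = (0.897601)·a + (-0.440809)·b = 0.1636
new amp(|1⟩) = (0.440809)·a + (0.897601)·b = 0.9865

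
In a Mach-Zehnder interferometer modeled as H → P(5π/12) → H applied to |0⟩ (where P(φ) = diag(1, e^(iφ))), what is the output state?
(0.6294 + 0.483i)|0⟩ + (0.3706 - 0.483i)|1⟩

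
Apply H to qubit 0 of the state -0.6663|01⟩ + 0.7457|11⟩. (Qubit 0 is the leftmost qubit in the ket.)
0.05614|01⟩ - 0.9984|11⟩

H on qubit 0 mixes each pair of kets that differ only in qubit 0: amplitudes (a, b) of (|…0…⟩, |…1…⟩) become ((a + b)/√2, (a − b)/√2). Kets absent from the input have amplitude 0.
(|01⟩, |11⟩): (a, b) = (-0.6663, 0.7457) → (0.05614, -0.9984)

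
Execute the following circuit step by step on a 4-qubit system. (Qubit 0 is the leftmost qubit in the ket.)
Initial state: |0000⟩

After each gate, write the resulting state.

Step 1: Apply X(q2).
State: |0010⟩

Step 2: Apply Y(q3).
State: i|0011⟩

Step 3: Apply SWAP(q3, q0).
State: i|1010⟩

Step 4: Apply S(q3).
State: i|1010⟩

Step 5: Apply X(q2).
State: i|1000⟩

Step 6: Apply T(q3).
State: i|1000⟩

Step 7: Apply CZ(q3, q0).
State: i|1000⟩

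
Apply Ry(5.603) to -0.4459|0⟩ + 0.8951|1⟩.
0.1218|0⟩ - 0.9926|1⟩

Ry(5.603) = [[cos(θ/2), −sin(θ/2)], [sin(θ/2), cos(θ/2)]]; θ = 5.603, cos(θ/2) ≈ -0.942724, sin(θ/2) ≈ 0.333574.
With a = amp(|0⟩) = -0.4459 and b = amp(|1⟩) = 0.8951:
new amp(|0⟩) = (-0.942724)·a + (-0.333574)·b = 0.1218
new amp(|1⟩) = (0.333574)·a + (-0.942724)·b = -0.9926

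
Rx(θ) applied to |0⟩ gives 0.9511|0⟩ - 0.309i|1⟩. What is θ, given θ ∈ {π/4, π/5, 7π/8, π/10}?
π/5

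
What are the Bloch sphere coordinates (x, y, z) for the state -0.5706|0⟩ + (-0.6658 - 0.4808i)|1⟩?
(0.7598, 0.5487, -0.3489)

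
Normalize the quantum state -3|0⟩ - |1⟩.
-0.9487|0⟩ - 0.3162|1⟩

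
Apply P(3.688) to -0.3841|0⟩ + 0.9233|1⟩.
-0.3841|0⟩ + (-0.7889 - 0.4798i)|1⟩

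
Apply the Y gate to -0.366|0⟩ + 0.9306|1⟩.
-0.9306i|0⟩ - 0.366i|1⟩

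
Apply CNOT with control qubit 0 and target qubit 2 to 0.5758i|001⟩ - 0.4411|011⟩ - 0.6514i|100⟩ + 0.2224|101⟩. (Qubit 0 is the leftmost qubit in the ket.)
0.5758i|001⟩ - 0.4411|011⟩ + 0.2224|100⟩ - 0.6514i|101⟩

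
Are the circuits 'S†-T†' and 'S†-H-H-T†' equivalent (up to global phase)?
Yes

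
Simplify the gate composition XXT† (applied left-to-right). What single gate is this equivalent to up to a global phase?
T†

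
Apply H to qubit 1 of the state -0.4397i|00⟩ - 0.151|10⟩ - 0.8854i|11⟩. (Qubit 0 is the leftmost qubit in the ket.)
-0.3109i|00⟩ - 0.3109i|01⟩ + (-0.1068 - 0.6261i)|10⟩ + (-0.1068 + 0.6261i)|11⟩

H on qubit 1 mixes each pair of kets that differ only in qubit 1: amplitudes (a, b) of (|…0…⟩, |…1…⟩) become ((a + b)/√2, (a − b)/√2). Kets absent from the input have amplitude 0.
(|00⟩, |01⟩): (a, b) = (-0.4397i, 0) → (-0.3109i, -0.3109i)
(|10⟩, |11⟩): (a, b) = (-0.151, -0.8854i) → ((-0.1068 - 0.6261i), (-0.1068 + 0.6261i))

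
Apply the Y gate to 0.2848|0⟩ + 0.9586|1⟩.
-0.9586i|0⟩ + 0.2848i|1⟩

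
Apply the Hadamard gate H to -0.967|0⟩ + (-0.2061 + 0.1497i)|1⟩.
(-0.8295 + 0.1059i)|0⟩ + (-0.538 - 0.1059i)|1⟩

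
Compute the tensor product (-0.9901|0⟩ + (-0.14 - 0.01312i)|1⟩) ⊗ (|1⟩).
-0.9901|01⟩ + (-0.14 - 0.01312i)|11⟩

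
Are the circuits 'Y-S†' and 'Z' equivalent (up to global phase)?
No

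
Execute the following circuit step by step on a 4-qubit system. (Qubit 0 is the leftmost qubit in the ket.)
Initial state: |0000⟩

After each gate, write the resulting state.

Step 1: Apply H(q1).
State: 1/√2|0000⟩ + 1/√2|0100⟩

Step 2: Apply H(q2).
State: 1/2|0000⟩ + 1/2|0010⟩ + 1/2|0100⟩ + 1/2|0110⟩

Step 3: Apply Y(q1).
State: -(1/2)i|0000⟩ - (1/2)i|0010⟩ + (1/2)i|0100⟩ + (1/2)i|0110⟩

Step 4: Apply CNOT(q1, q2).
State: -(1/2)i|0000⟩ - (1/2)i|0010⟩ + (1/2)i|0100⟩ + (1/2)i|0110⟩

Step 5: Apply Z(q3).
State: -(1/2)i|0000⟩ - (1/2)i|0010⟩ + (1/2)i|0100⟩ + (1/2)i|0110⟩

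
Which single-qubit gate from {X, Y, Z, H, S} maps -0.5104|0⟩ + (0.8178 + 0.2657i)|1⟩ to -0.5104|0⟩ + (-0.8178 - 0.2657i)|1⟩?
Z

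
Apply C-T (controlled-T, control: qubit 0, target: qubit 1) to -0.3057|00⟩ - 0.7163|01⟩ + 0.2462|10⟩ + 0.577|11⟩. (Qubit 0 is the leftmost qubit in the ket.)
-0.3057|00⟩ - 0.7163|01⟩ + 0.2462|10⟩ + (0.408 + 0.408i)|11⟩

C-T leaves the control-|0⟩ kets |00⟩, |01⟩ unchanged and applies T to qubit 1 on the control-|1⟩ pair (|10⟩, |11⟩).
T = [[1, 0], [0, (1/√2 + (1/√2)i)]].
With a = amp(|10⟩) = 0.2462 and b = amp(|11⟩) = 0.577:
new amp(|10⟩) = (1)·a = 0.2462
new amp(|11⟩) = (1/√2 + (1/√2)i)·b = (0.408 + 0.408i)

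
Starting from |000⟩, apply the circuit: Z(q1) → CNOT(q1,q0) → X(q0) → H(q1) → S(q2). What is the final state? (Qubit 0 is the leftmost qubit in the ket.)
1/√2|100⟩ + 1/√2|110⟩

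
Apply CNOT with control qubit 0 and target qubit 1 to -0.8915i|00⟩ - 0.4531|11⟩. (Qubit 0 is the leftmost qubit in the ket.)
-0.8915i|00⟩ - 0.4531|10⟩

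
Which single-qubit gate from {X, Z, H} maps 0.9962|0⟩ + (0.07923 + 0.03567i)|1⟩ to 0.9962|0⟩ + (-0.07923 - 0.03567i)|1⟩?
Z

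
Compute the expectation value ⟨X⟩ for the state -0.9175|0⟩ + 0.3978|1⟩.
-0.73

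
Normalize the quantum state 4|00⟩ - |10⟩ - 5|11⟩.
0.6172|00⟩ - 0.1543|10⟩ - 0.7715|11⟩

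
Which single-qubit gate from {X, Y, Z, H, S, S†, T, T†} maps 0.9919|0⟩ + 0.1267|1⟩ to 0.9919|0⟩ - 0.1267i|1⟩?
S†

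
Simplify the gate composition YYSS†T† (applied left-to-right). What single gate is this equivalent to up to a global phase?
T†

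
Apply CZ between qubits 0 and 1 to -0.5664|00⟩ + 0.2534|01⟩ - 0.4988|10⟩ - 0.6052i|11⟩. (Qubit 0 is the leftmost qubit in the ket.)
-0.5664|00⟩ + 0.2534|01⟩ - 0.4988|10⟩ + 0.6052i|11⟩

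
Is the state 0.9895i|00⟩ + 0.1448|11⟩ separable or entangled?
Entangled

Writing the state as a|00⟩ + b|01⟩ + c|10⟩ + d|11⟩, it is a product state iff ad − bc = 0.
Here (a, b, c, d) = (0.9895i, 0, 0, 0.1448): ad − bc = (0.9895i)(0.1448) − (0)(0) = 0.1433i ≠ 0, so the state is entangled.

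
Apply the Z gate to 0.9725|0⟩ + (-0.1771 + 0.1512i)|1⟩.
0.9725|0⟩ + (0.1771 - 0.1512i)|1⟩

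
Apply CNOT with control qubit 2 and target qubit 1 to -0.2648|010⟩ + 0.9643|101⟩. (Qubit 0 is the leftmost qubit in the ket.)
-0.2648|010⟩ + 0.9643|111⟩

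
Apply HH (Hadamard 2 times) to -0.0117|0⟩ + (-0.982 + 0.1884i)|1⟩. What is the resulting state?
-0.0117|0⟩ + (-0.982 + 0.1884i)|1⟩

H² = I, so an even number of Hadamards cancels: H^2 = I and the state is unchanged.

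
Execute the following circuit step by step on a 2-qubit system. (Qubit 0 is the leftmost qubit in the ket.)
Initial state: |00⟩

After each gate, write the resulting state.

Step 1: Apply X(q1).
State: |01⟩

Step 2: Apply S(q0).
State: |01⟩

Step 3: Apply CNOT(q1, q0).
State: |11⟩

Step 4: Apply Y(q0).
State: -i|01⟩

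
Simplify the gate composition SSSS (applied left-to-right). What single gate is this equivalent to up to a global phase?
I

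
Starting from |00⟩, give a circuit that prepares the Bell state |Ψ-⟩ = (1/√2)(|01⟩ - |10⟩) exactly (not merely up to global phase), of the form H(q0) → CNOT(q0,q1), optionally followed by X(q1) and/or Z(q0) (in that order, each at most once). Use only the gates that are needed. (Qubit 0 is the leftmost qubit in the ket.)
H(q0) → CNOT(q0,q1) → X(q1) → Z(q0)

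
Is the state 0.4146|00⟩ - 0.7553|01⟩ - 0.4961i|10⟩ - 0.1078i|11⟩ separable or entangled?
Entangled

Writing the state as a|00⟩ + b|01⟩ + c|10⟩ + d|11⟩, it is a product state iff ad − bc = 0.
Here (a, b, c, d) = (0.4146, -0.7553, -0.4961i, -0.1078i): ad − bc = (0.4146)(-0.1078i) − (-0.7553)(-0.4961i) = -0.4194i ≠ 0, so the state is entangled.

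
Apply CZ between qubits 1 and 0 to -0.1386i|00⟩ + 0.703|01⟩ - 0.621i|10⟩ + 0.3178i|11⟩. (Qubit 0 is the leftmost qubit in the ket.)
-0.1386i|00⟩ + 0.703|01⟩ - 0.621i|10⟩ - 0.3178i|11⟩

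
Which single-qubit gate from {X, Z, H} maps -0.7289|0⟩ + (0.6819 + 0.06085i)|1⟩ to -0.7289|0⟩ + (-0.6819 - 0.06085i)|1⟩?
Z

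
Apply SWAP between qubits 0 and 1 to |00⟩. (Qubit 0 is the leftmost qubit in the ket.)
|00⟩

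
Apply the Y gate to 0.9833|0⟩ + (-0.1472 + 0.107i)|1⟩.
(0.107 + 0.1472i)|0⟩ + 0.9833i|1⟩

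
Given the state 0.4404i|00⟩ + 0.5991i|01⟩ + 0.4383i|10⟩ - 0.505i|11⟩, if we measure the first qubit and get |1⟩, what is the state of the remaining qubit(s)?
0.6555i|0⟩ - 0.7552i|1⟩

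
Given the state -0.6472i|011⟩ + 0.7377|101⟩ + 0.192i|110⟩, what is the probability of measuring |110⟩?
0.03686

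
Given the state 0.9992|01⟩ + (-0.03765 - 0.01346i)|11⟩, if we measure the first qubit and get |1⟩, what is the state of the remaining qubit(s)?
(-0.9416 - 0.3366i)|1⟩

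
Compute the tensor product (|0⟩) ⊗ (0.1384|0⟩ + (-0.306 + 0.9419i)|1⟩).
0.1384|00⟩ + (-0.306 + 0.9419i)|01⟩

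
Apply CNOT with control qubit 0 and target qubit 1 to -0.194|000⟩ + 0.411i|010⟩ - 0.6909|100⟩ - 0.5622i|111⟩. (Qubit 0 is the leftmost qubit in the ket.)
-0.194|000⟩ + 0.411i|010⟩ - 0.5622i|101⟩ - 0.6909|110⟩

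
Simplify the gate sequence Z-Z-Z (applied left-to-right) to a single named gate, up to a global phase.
Z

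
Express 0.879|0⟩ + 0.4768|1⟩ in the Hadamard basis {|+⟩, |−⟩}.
0.9587|+⟩ + 0.2844|−⟩

With |ψ⟩ = α|0⟩ + β|1⟩, the Hadamard-basis coefficients are ⟨+|ψ⟩ = (α + β)/√2 and ⟨−|ψ⟩ = (α − β)/√2.
Here α = 0.879, β = 0.4768: (α + β)/√2 = 0.9587, (α − β)/√2 = 0.2844.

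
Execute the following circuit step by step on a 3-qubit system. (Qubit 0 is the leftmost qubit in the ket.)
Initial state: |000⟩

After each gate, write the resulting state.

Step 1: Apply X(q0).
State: |100⟩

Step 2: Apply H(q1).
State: 1/√2|100⟩ + 1/√2|110⟩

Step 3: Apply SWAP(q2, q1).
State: 1/√2|100⟩ + 1/√2|101⟩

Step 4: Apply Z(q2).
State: 1/√2|100⟩ - 1/√2|101⟩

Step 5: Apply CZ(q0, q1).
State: 1/√2|100⟩ - 1/√2|101⟩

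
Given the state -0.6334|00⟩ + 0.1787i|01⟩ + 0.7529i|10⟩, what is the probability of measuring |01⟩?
0.03193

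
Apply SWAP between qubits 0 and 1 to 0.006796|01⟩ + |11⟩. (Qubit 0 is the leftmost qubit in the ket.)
0.006796|10⟩ + |11⟩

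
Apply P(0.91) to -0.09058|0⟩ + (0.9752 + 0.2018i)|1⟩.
-0.09058|0⟩ + (0.4392 + 0.8938i)|1⟩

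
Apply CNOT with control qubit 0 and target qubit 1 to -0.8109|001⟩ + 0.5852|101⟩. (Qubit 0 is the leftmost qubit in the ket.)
-0.8109|001⟩ + 0.5852|111⟩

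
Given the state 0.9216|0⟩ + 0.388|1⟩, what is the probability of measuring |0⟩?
0.8493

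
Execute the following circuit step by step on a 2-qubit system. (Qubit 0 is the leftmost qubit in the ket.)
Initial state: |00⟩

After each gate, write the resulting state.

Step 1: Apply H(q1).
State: 1/√2|00⟩ + 1/√2|01⟩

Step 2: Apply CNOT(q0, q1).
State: 1/√2|00⟩ + 1/√2|01⟩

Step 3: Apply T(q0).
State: 1/√2|00⟩ + 1/√2|01⟩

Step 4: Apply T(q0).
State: 1/√2|00⟩ + 1/√2|01⟩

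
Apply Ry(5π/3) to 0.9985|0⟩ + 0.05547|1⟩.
-0.8925|0⟩ + 0.4512|1⟩

Ry(5π/3) = [[cos(θ/2), −sin(θ/2)], [sin(θ/2), cos(θ/2)]]; θ = 5π/3, cos(θ/2) ≈ -0.866025, sin(θ/2) ≈ 0.5.
With a = amp(|0⟩) = 0.9985 and b = amp(|1⟩) = 0.05547:
new amp(|0⟩) = (-0.866025)·a + (-0.5)·b = -0.8925
new amp(|1⟩) = (0.5)·a + (-0.866025)·b = 0.4512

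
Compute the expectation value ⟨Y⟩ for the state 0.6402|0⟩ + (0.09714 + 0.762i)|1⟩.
0.9757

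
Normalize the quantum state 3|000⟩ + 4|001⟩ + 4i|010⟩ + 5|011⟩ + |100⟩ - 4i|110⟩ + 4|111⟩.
0.3015|000⟩ + 0.402|001⟩ + 0.402i|010⟩ + 0.5025|011⟩ + 0.1005|100⟩ - 0.402i|110⟩ + 0.402|111⟩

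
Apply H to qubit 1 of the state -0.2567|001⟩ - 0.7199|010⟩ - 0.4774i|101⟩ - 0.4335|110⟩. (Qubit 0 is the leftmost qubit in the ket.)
-0.509|000⟩ - 0.1815|001⟩ + 0.509|010⟩ - 0.1815|011⟩ - 0.3065|100⟩ - 0.3376i|101⟩ + 0.3065|110⟩ - 0.3376i|111⟩

H on qubit 1 mixes each pair of kets that differ only in qubit 1: amplitudes (a, b) of (|…0…⟩, |…1…⟩) become ((a + b)/√2, (a − b)/√2). Kets absent from the input have amplitude 0.
(|000⟩, |010⟩): (a, b) = (0, -0.7199) → (-0.509, 0.509)
(|001⟩, |011⟩): (a, b) = (-0.2567, 0) → (-0.1815, -0.1815)
(|100⟩, |110⟩): (a, b) = (0, -0.4335) → (-0.3065, 0.3065)
(|101⟩, |111⟩): (a, b) = (-0.4774i, 0) → (-0.3376i, -0.3376i)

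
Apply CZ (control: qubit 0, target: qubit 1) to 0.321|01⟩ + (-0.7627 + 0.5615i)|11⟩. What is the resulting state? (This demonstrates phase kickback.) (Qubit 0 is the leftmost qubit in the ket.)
0.321|01⟩ + (0.7627 - 0.5615i)|11⟩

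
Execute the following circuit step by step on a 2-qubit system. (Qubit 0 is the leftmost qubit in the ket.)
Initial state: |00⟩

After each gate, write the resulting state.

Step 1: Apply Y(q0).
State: i|10⟩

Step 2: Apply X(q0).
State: i|00⟩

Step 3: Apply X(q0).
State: i|10⟩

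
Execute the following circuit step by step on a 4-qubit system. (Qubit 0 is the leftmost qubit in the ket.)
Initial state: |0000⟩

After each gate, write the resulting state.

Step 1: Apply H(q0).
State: 1/√2|0000⟩ + 1/√2|1000⟩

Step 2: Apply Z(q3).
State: 1/√2|0000⟩ + 1/√2|1000⟩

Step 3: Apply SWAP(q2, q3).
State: 1/√2|0000⟩ + 1/√2|1000⟩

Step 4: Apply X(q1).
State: 1/√2|0100⟩ + 1/√2|1100⟩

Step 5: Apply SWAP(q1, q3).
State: 1/√2|0001⟩ + 1/√2|1001⟩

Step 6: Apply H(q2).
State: 1/2|0001⟩ + 1/2|0011⟩ + 1/2|1001⟩ + 1/2|1011⟩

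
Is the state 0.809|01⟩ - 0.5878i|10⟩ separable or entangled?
Entangled

Writing the state as a|00⟩ + b|01⟩ + c|10⟩ + d|11⟩, it is a product state iff ad − bc = 0.
Here (a, b, c, d) = (0, 0.809, -0.5878i, 0): ad − bc = (0)(0) − (0.809)(-0.5878i) = 0.4755i ≠ 0, so the state is entangled.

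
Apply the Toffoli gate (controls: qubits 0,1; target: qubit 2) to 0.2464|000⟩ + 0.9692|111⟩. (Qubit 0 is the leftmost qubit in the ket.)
0.2464|000⟩ + 0.9692|110⟩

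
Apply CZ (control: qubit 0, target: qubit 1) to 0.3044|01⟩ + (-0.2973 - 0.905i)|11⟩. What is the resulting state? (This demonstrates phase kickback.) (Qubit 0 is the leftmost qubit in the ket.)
0.3044|01⟩ + (0.2973 + 0.905i)|11⟩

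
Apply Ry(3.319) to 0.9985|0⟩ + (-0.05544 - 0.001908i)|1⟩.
(-0.03323 + 0.0019i)|0⟩ + (0.9995 + 0.000169i)|1⟩

Ry(3.319) = [[cos(θ/2), −sin(θ/2)], [sin(θ/2), cos(θ/2)]]; θ = 3.319, cos(θ/2) ≈ -0.0885874, sin(θ/2) ≈ 0.996068.
With a = amp(|0⟩) = 0.9985 and b = amp(|1⟩) = (-0.05544 - 0.001908i):
new amp(|0⟩) = (-0.0885874)·a + (-0.996068)·b = (-0.03323 + 0.0019i)
new amp(|1⟩) = (0.996068)·a + (-0.0885874)·b = (0.9995 + 0.000169i)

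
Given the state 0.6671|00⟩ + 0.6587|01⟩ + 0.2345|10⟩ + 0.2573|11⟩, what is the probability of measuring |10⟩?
0.05499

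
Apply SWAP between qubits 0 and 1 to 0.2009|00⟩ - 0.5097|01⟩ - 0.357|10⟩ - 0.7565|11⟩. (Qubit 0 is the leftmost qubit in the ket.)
0.2009|00⟩ - 0.357|01⟩ - 0.5097|10⟩ - 0.7565|11⟩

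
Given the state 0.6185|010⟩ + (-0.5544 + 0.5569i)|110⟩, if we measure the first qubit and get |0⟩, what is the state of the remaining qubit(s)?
|10⟩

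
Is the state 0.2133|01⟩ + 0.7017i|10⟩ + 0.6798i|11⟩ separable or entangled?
Entangled

Writing the state as a|00⟩ + b|01⟩ + c|10⟩ + d|11⟩, it is a product state iff ad − bc = 0.
Here (a, b, c, d) = (0, 0.2133, 0.7017i, 0.6798i): ad − bc = (0)(0.6798i) − (0.2133)(0.7017i) = -0.1497i ≠ 0, so the state is entangled.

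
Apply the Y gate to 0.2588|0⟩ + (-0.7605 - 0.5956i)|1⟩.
(-0.5956 + 0.7605i)|0⟩ + 0.2588i|1⟩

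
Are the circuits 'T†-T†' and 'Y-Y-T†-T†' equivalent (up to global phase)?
Yes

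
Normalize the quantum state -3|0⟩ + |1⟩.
-0.9487|0⟩ + 0.3162|1⟩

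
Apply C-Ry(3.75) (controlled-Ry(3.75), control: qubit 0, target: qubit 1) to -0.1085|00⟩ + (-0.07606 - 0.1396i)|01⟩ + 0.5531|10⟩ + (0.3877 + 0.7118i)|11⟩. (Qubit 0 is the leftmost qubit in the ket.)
-0.1085|00⟩ + (-0.07606 - 0.1396i)|01⟩ + (-0.5356 - 0.6791i)|10⟩ + (0.4116 - 0.2132i)|11⟩

C-Ry(3.75) leaves the control-|0⟩ kets |00⟩, |01⟩ unchanged and applies Ry(3.75) to qubit 1 on the control-|1⟩ pair (|10⟩, |11⟩).
Ry(3.75) = [[cos(θ/2), −sin(θ/2)], [sin(θ/2), cos(θ/2)]]; θ = 3.75, cos(θ/2) ≈ -0.299534, sin(θ/2) ≈ 0.954086.
With a = amp(|10⟩) = 0.5531 and b = amp(|11⟩) = (0.3877 + 0.7118i):
new amp(|10⟩) = (-0.299534)·a + (-0.954086)·b = (-0.5356 - 0.6791i)
new amp(|11⟩) = (0.954086)·a + (-0.299534)·b = (0.4116 - 0.2132i)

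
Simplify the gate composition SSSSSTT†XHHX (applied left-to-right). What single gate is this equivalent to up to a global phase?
S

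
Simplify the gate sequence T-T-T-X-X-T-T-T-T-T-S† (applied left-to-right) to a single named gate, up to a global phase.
S†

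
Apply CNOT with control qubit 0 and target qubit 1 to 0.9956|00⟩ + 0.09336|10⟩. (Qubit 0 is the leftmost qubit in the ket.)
0.9956|00⟩ + 0.09336|11⟩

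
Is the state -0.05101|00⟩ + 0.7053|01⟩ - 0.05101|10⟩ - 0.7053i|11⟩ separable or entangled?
Entangled

Writing the state as a|00⟩ + b|01⟩ + c|10⟩ + d|11⟩, it is a product state iff ad − bc = 0.
Here (a, b, c, d) = (-0.05101, 0.7053, -0.05101, -0.7053i): ad − bc = (-0.05101)(-0.7053i) − (0.7053)(-0.05101) = (0.03598 + 0.03598i) ≠ 0, so the state is entangled.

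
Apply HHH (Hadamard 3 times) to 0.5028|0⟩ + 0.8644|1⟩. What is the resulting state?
0.9668|0⟩ - 0.2557|1⟩

H² = I, so H^3 = H: a single Hadamard. With (a, b) = (0.5028, 0.8644), H gives ((a + b)/√2, (a − b)/√2) = (0.9668, -0.2557).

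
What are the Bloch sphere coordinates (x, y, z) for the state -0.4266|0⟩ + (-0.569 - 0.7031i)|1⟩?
(0.4855, 0.5999, -0.6361)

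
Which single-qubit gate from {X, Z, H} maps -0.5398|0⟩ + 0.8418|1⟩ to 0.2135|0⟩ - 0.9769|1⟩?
H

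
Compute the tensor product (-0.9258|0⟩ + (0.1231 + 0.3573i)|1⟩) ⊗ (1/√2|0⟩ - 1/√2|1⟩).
-0.6546|00⟩ + 0.6546|01⟩ + (0.08704 + 0.2526i)|10⟩ + (-0.08704 - 0.2526i)|11⟩

amp(|b₁b₂…⟩) = product of the factor amplitudes for bits b₁, b₂, …; only kets whose every factor amplitude is nonzero survive.
|00⟩: (-0.9258)(1/√2) = -0.6546
|01⟩: (-0.9258)(-1/√2) = 0.6546
|10⟩: (0.1231 + 0.3573i)(1/√2) = (0.08704 + 0.2526i)
|11⟩: (0.1231 + 0.3573i)(-1/√2) = (-0.08704 - 0.2526i)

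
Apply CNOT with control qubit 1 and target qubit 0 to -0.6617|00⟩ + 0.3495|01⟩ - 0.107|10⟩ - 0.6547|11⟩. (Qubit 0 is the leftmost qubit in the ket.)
-0.6617|00⟩ - 0.6547|01⟩ - 0.107|10⟩ + 0.3495|11⟩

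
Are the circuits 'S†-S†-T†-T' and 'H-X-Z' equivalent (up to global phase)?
No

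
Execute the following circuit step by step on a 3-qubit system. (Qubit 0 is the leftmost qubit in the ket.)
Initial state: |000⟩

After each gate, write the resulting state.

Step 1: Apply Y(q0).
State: i|100⟩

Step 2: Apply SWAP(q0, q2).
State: i|001⟩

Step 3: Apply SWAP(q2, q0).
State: i|100⟩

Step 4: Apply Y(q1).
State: -|110⟩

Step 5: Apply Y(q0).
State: i|010⟩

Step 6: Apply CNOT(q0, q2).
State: i|010⟩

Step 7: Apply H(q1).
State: (1/√2)i|000⟩ - (1/√2)i|010⟩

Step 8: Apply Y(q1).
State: -1/√2|000⟩ - 1/√2|010⟩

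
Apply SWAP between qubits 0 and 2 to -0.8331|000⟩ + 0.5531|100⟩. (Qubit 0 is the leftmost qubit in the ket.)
-0.8331|000⟩ + 0.5531|001⟩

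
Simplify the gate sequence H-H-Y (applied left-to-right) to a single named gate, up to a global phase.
Y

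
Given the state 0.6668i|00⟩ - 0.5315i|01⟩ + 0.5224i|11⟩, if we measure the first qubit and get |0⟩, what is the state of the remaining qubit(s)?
0.782i|0⟩ - 0.6233i|1⟩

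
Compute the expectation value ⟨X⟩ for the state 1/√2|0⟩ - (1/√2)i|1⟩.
0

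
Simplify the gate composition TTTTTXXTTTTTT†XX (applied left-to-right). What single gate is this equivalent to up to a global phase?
T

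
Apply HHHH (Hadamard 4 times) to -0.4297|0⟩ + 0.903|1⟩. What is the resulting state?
-0.4297|0⟩ + 0.903|1⟩

H² = I, so an even number of Hadamards cancels: H^4 = I and the state is unchanged.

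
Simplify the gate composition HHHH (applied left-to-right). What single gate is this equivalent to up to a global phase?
I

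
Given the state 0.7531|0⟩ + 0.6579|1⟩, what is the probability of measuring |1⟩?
0.4328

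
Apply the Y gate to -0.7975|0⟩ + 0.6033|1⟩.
-0.6033i|0⟩ - 0.7975i|1⟩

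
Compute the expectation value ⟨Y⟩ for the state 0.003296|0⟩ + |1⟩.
0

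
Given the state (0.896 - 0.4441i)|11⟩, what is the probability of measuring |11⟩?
1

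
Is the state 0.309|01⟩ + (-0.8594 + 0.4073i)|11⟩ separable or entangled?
Separable

Writing the state as a|00⟩ + b|01⟩ + c|10⟩ + d|11⟩, it is a product state iff ad − bc = 0.
Here (a, b, c, d) = (0, 0.309, 0, (-0.8594 + 0.4073i)): ad − bc = (0)(-0.8594 + 0.4073i) − (0.309)(0) = 0, so the state is separable.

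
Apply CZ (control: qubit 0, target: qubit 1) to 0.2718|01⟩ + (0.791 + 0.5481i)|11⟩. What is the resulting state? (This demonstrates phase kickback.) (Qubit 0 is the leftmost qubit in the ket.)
0.2718|01⟩ + (-0.791 - 0.5481i)|11⟩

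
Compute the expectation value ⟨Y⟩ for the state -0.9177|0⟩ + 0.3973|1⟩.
0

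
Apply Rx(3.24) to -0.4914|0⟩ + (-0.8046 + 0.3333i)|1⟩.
(0.3571 + 0.8036i)|0⟩ + (0.03957 + 0.4744i)|1⟩

Rx(3.24) = [[cos(θ/2), −i·sin(θ/2)], [−i·sin(θ/2), cos(θ/2)]]; θ = 3.24, cos(θ/2) ≈ -0.0491838, sin(θ/2) ≈ 0.99879.
With a = amp(|0⟩) = -0.4914 and b = amp(|1⟩) = (-0.8046 + 0.3333i):
new amp(|0⟩) = (-0.0491838)·a + (-0.99879i)·b = (0.3571 + 0.8036i)
new amp(|1⟩) = (-0.99879i)·a + (-0.0491838)·b = (0.03957 + 0.4744i)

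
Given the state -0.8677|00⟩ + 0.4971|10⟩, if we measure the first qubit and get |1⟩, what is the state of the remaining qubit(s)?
|0⟩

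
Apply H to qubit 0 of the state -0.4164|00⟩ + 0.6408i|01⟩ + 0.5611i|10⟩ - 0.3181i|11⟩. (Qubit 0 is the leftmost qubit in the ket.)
(-0.2944 + 0.3968i)|00⟩ + 0.2282i|01⟩ + (-0.2944 - 0.3968i)|10⟩ + 0.678i|11⟩

H on qubit 0 mixes each pair of kets that differ only in qubit 0: amplitudes (a, b) of (|…0…⟩, |…1…⟩) become ((a + b)/√2, (a − b)/√2). Kets absent from the input have amplitude 0.
(|00⟩, |10⟩): (a, b) = (-0.4164, 0.5611i) → ((-0.2944 + 0.3968i), (-0.2944 - 0.3968i))
(|01⟩, |11⟩): (a, b) = (0.6408i, -0.3181i) → (0.2282i, 0.678i)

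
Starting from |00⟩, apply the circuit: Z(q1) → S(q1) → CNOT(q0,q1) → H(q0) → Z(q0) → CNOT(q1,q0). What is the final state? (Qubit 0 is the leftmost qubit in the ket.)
1/√2|00⟩ - 1/√2|10⟩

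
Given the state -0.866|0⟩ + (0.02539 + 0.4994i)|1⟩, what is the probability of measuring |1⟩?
0.25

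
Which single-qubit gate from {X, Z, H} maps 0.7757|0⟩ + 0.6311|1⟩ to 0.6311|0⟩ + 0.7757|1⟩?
X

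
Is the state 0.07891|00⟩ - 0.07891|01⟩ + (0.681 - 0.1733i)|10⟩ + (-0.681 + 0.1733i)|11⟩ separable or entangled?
Separable

Writing the state as a|00⟩ + b|01⟩ + c|10⟩ + d|11⟩, it is a product state iff ad − bc = 0.
Here (a, b, c, d) = (0.07891, -0.07891, (0.681 - 0.1733i), (-0.681 + 0.1733i)): ad − bc = (0.07891)(-0.681 + 0.1733i) − (-0.07891)(0.681 - 0.1733i) = 0, so the state is separable.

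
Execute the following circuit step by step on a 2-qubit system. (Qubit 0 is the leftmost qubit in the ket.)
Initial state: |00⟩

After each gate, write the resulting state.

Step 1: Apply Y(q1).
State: i|01⟩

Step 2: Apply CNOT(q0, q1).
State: i|01⟩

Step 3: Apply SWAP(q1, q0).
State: i|10⟩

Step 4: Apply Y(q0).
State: |00⟩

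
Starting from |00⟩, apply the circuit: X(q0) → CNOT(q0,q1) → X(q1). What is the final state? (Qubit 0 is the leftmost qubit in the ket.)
|10⟩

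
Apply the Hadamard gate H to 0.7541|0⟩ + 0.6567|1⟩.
0.9976|0⟩ + 0.06887|1⟩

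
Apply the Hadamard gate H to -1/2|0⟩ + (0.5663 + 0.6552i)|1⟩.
(0.04688 + 0.4633i)|0⟩ + (-0.754 - 0.4633i)|1⟩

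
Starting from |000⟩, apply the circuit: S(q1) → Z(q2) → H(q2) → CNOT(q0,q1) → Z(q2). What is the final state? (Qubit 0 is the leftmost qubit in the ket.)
1/√2|000⟩ - 1/√2|001⟩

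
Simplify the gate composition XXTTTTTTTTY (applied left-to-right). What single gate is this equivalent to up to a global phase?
Y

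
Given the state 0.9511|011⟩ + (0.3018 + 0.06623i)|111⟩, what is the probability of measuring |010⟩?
0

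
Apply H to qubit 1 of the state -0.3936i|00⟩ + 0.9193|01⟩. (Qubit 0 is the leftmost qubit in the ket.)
(0.65 - 0.2783i)|00⟩ + (-0.65 - 0.2783i)|01⟩

H on qubit 1 mixes each pair of kets that differ only in qubit 1: amplitudes (a, b) of (|…0…⟩, |…1…⟩) become ((a + b)/√2, (a − b)/√2). Kets absent from the input have amplitude 0.
(|00⟩, |01⟩): (a, b) = (-0.3936i, 0.9193) → ((0.65 - 0.2783i), (-0.65 - 0.2783i))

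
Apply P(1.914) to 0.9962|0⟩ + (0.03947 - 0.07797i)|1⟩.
0.9962|0⟩ + (0.06014 + 0.06341i)|1⟩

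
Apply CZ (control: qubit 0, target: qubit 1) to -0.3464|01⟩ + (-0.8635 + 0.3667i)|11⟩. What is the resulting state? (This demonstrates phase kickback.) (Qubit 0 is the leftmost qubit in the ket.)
-0.3464|01⟩ + (0.8635 - 0.3667i)|11⟩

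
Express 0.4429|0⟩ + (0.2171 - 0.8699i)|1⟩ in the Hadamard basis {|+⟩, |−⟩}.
(0.4667 - 0.6151i)|+⟩ + (0.1597 + 0.6151i)|−⟩

With |ψ⟩ = α|0⟩ + β|1⟩, the Hadamard-basis coefficients are ⟨+|ψ⟩ = (α + β)/√2 and ⟨−|ψ⟩ = (α − β)/√2.
Here α = 0.4429, β = (0.2171 - 0.8699i): (α + β)/√2 = (0.4667 - 0.6151i), (α − β)/√2 = (0.1597 + 0.6151i).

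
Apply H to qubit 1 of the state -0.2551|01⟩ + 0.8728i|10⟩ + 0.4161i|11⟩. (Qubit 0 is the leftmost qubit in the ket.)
-0.1804|00⟩ + 0.1804|01⟩ + 0.9114i|10⟩ + 0.3229i|11⟩

H on qubit 1 mixes each pair of kets that differ only in qubit 1: amplitudes (a, b) of (|…0…⟩, |…1…⟩) become ((a + b)/√2, (a − b)/√2). Kets absent from the input have amplitude 0.
(|00⟩, |01⟩): (a, b) = (0, -0.2551) → (-0.1804, 0.1804)
(|10⟩, |11⟩): (a, b) = (0.8728i, 0.4161i) → (0.9114i, 0.3229i)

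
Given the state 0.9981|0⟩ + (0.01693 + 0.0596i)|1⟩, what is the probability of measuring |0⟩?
0.9962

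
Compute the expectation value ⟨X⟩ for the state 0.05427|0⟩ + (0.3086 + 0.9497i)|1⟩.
0.0335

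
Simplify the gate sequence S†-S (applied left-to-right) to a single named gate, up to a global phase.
I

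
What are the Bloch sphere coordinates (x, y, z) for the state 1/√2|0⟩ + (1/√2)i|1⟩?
(0, 1, 0)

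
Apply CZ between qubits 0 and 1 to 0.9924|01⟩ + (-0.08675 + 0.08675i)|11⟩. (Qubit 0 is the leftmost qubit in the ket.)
0.9924|01⟩ + (0.08675 - 0.08675i)|11⟩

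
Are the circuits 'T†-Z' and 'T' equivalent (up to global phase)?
No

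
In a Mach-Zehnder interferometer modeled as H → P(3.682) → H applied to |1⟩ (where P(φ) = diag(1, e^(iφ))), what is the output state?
(0.9287 + 0.2572i)|0⟩ + (0.07125 - 0.2572i)|1⟩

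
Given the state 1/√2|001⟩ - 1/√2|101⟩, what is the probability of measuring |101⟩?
1/2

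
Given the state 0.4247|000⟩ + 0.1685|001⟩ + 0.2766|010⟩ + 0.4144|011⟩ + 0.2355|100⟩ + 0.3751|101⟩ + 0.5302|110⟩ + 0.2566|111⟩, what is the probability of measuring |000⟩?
0.1804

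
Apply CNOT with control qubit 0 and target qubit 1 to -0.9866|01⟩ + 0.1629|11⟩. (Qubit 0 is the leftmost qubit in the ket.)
-0.9866|01⟩ + 0.1629|10⟩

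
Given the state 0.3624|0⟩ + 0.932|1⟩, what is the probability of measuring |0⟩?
0.1313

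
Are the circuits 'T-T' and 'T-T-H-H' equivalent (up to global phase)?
Yes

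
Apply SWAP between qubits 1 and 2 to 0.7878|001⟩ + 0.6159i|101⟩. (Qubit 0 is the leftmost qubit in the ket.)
0.7878|010⟩ + 0.6159i|110⟩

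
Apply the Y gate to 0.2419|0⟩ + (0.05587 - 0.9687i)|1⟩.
(-0.9687 - 0.05587i)|0⟩ + 0.2419i|1⟩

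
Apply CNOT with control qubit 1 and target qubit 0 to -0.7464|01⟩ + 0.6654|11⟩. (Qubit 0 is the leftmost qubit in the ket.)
0.6654|01⟩ - 0.7464|11⟩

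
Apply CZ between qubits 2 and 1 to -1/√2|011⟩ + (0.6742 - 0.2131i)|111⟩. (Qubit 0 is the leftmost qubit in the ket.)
1/√2|011⟩ + (-0.6742 + 0.2131i)|111⟩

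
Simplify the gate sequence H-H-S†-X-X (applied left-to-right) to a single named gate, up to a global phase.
S†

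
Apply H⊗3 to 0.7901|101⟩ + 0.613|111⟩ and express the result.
0.4961|000⟩ - 0.4961|001⟩ + 0.06261|010⟩ - 0.06261|011⟩ - 0.4961|100⟩ + 0.4961|101⟩ - 0.06261|110⟩ + 0.06261|111⟩

H⊗3 gives amp(|y⟩) = (1/2√2) Σ_x (−1)^(x·y) amp(|x⟩), where x·y is the number of positions in which both x and y have a 1.
|000⟩: (0.7901 + 0.613)/(2√2) = 0.4961
|001⟩: (-0.7901 - 0.613)/(2√2) = -0.4961
|010⟩: (0.7901 - 0.613)/(2√2) = 0.06261
|011⟩: (-0.7901 + 0.613)/(2√2) = -0.06261
|100⟩: (-0.7901 - 0.613)/(2√2) = -0.4961
|101⟩: (0.7901 + 0.613)/(2√2) = 0.4961
|110⟩: (-0.7901 + 0.613)/(2√2) = -0.06261
|111⟩: (0.7901 - 0.613)/(2√2) = 0.06261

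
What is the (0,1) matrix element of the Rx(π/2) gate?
-(1/√2)i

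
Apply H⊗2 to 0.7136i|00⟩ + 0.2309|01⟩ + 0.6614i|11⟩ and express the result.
(0.1155 + 0.6875i)|00⟩ + (-0.1155 + 0.0261i)|01⟩ + (0.1155 + 0.0261i)|10⟩ + (-0.1155 + 0.6875i)|11⟩

H⊗2 gives amp(|y⟩) = (1/2) Σ_x (−1)^(x·y) amp(|x⟩), where x·y is the number of positions in which both x and y have a 1.
|00⟩: (0.7136i + 0.2309 + 0.6614i)/2 = (0.1155 + 0.6875i)
|01⟩: (0.7136i - 0.2309 - 0.6614i)/2 = (-0.1155 + 0.0261i)
|10⟩: (0.7136i + 0.2309 - 0.6614i)/2 = (0.1155 + 0.0261i)
|11⟩: (0.7136i - 0.2309 + 0.6614i)/2 = (-0.1155 + 0.6875i)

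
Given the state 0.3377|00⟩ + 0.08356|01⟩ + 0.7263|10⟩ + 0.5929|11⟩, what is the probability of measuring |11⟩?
0.3515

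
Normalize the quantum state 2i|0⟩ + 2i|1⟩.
(1/√2)i|0⟩ + (1/√2)i|1⟩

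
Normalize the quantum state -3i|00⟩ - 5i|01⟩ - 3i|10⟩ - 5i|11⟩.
-0.3638i|00⟩ - 0.6063i|01⟩ - 0.3638i|10⟩ - 0.6063i|11⟩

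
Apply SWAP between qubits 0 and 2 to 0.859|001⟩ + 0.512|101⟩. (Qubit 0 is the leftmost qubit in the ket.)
0.859|100⟩ + 0.512|101⟩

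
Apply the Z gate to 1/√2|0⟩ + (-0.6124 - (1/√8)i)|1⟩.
1/√2|0⟩ + (0.6124 + (1/√8)i)|1⟩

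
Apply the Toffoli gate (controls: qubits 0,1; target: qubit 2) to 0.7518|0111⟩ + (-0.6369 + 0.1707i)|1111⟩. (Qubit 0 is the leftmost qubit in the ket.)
0.7518|0111⟩ + (-0.6369 + 0.1707i)|1101⟩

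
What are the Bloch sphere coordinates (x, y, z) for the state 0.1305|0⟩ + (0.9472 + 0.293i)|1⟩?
(0.2472, 0.07647, -0.966)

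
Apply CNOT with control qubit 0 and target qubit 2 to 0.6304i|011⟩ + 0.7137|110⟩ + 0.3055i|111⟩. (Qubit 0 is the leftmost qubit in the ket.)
0.6304i|011⟩ + 0.3055i|110⟩ + 0.7137|111⟩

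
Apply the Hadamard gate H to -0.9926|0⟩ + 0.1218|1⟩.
-0.6157|0⟩ - 0.788|1⟩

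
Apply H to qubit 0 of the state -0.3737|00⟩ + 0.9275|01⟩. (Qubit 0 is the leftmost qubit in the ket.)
-0.2642|00⟩ + 0.6558|01⟩ - 0.2642|10⟩ + 0.6558|11⟩

H on qubit 0 mixes each pair of kets that differ only in qubit 0: amplitudes (a, b) of (|…0…⟩, |…1…⟩) become ((a + b)/√2, (a − b)/√2). Kets absent from the input have amplitude 0.
(|00⟩, |10⟩): (a, b) = (-0.3737, 0) → (-0.2642, -0.2642)
(|01⟩, |11⟩): (a, b) = (0.9275, 0) → (0.6558, 0.6558)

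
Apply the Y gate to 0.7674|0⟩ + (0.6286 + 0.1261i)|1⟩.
(0.1261 - 0.6286i)|0⟩ + 0.7674i|1⟩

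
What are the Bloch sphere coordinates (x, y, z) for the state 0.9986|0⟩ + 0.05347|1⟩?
(0.1068, 0, 0.9943)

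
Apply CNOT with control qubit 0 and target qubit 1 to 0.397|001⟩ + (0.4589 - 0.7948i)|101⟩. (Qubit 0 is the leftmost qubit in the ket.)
0.397|001⟩ + (0.4589 - 0.7948i)|111⟩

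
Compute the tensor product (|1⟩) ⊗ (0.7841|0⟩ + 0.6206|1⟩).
0.7841|10⟩ + 0.6206|11⟩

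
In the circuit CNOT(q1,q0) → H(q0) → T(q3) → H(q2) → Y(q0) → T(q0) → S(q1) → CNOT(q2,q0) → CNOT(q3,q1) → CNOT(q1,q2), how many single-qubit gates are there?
6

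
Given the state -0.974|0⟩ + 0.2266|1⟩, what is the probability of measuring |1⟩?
0.05135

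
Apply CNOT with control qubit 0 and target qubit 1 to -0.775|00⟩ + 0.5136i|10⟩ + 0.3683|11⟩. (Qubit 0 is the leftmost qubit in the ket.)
-0.775|00⟩ + 0.3683|10⟩ + 0.5136i|11⟩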